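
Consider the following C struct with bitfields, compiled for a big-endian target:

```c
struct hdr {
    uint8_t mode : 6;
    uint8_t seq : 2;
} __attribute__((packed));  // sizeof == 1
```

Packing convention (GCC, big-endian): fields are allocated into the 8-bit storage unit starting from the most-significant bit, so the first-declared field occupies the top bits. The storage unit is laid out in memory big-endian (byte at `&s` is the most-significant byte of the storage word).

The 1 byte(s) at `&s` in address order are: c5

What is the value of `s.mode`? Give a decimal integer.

[0]=0xc5 (big-endian) → word 0xc5
mode:6 @ bit 2 → (0xc5>>2)&0x3f = 0x31  ←
seq:2 @ bit 0 → (0xc5>>0)&0x3 = 0x1

49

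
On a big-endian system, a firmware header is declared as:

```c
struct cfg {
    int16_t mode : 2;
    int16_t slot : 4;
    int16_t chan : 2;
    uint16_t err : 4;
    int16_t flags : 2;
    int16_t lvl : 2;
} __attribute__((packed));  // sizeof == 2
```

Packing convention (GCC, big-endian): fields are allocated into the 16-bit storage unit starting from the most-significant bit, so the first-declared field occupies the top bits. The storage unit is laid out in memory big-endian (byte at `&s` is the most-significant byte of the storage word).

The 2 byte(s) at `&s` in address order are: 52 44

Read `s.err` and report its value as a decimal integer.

[0]=0x52 [1]=0x44 (big-endian) → word 0x5244
mode [14+:2] = (word>>14) & 0x3 = 1
slot [10+:4] = (word>>10) & 0xf = 4
chan [8+:2] = (word>>8) & 0x3 = 2
err [4+:4] = (word>>4) & 0xf = 4  ←
flags [2+:2] = (word>>2) & 0x3 = 1
lvl [0+:2] = (word>>0) & 0x3 = 0

4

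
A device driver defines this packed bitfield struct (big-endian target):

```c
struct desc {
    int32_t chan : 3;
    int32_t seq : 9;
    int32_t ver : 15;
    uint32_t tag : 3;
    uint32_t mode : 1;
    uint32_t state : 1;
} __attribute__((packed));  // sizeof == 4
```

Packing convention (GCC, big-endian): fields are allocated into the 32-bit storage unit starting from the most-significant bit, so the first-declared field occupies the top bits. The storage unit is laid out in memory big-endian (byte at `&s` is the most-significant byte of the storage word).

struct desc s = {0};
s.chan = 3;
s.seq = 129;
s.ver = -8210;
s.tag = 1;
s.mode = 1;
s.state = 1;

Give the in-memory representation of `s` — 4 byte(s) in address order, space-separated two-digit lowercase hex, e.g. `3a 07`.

[29+:3] chan=3 & 0x7 = 0x3; word=0x60000000
[20+:9] seq=129 & 0x1ff = 0x81; word=0x68100000
[5+:15] ver=-8210 & 0x7fff = 0x5fee; word=0x681bfdc0
[2+:3] tag=1 & 0x7 = 0x1; word=0x681bfdc4
[1+:1] mode=1 & 0x1 = 0x1; word=0x681bfdc6
[0+:1] state=1 & 0x1 = 0x1; word=0x681bfdc7
word = 0x681bfdc7 → big-endian bytes:
  [0]=0x68  [1]=0x1b  [2]=0xfd  [3]=0xc7

68 1b fd c7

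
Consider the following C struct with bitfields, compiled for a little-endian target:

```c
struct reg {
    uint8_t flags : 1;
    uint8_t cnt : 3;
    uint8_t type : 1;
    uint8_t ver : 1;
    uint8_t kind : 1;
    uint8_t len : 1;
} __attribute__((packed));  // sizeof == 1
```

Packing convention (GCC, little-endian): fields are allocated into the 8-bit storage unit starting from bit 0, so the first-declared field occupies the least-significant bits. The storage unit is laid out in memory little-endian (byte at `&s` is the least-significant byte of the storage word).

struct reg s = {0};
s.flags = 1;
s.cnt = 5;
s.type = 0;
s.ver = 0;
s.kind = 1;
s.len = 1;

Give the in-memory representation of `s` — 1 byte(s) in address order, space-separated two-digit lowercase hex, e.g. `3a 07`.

[0+:1] flags=1 & 0x1 = 0x1; word=0x01
[1+:3] cnt=5 & 0x7 = 0x5; word=0x0b
[4+:1] type=0 & 0x1 = 0x0; word=0x0b
[5+:1] ver=0 & 0x1 = 0x0; word=0x0b
[6+:1] kind=1 & 0x1 = 0x1; word=0x4b
[7+:1] len=1 & 0x1 = 0x1; word=0xcb
word = 0xcb → little-endian bytes:
  [0]=0xcb

cb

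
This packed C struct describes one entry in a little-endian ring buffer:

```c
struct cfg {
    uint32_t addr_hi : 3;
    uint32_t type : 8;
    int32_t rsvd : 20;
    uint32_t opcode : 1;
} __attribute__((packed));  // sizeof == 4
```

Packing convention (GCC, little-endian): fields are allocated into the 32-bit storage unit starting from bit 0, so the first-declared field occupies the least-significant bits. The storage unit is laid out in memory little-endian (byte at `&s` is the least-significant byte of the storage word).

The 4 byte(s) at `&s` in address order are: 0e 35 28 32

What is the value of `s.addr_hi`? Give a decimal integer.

[0]=0x0e [1]=0x35 [2]=0x28 [3]=0x32 (little-endian) → word 0x3228350e
addr_hi:3 @ bit 0 → (0x3228350e>>0)&0x7 = 0x6  ←
type:8 @ bit 3 → (0x3228350e>>3)&0xff = 0xa1
rsvd:20 @ bit 11 → (0x3228350e>>11)&0xfffff = 0x64506
opcode:1 @ bit 31 → (0x3228350e>>31)&0x1 = 0x0

6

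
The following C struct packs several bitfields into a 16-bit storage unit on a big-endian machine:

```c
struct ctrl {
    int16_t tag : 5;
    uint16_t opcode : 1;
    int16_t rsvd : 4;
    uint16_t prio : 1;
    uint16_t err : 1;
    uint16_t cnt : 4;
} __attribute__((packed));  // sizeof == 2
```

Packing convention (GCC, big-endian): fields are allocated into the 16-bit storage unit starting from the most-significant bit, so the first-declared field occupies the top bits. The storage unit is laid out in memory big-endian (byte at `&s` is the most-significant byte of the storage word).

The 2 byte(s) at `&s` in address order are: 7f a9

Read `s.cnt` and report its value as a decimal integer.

[0]=0x7f [1]=0xa9 (big-endian) → word 0x7fa9
tag [11+:5] = (word>>11) & 0x1f = 15
opcode [10+:1] = (word>>10) & 0x1 = 1
rsvd [6+:4] = (word>>6) & 0xf = 14
prio [5+:1] = (word>>5) & 0x1 = 1
err [4+:1] = (word>>4) & 0x1 = 0
cnt [0+:4] = (word>>0) & 0xf = 9  ←

9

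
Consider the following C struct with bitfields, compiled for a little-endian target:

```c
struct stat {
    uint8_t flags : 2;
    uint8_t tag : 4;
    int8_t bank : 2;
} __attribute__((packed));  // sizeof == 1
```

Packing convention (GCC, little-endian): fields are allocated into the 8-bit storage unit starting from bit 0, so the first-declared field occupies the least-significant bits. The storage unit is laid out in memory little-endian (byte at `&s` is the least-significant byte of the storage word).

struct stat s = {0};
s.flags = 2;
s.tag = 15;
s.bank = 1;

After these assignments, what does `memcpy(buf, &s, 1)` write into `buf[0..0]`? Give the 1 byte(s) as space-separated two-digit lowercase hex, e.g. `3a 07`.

7e

flags (2b) val=2 bits=0x2 at bit 0: 0x02
tag (4b) val=15 bits=0xf at bit 2: 0x3e
bank (2b) val=1 bits=0x1 at bit 6: 0x7e
word = 0x7e → little-endian bytes:
  [0]=0x7e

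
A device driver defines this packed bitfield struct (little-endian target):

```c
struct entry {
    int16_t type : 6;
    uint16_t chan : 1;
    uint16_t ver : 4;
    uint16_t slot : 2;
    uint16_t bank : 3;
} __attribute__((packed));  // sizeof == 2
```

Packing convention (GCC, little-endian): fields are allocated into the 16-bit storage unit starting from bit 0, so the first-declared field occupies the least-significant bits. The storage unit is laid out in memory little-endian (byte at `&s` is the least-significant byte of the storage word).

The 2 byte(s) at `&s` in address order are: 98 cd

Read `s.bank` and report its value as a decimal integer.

[0]=0x98 [1]=0xcd (little-endian) → word 0xcd98
type [0+:6] = (word>>0) & 0x3f = 24
chan [6+:1] = (word>>6) & 0x1 = 0
ver [7+:4] = (word>>7) & 0xf = 11
slot [11+:2] = (word>>11) & 0x3 = 1
bank [13+:3] = (word>>13) & 0x7 = 6  ←

6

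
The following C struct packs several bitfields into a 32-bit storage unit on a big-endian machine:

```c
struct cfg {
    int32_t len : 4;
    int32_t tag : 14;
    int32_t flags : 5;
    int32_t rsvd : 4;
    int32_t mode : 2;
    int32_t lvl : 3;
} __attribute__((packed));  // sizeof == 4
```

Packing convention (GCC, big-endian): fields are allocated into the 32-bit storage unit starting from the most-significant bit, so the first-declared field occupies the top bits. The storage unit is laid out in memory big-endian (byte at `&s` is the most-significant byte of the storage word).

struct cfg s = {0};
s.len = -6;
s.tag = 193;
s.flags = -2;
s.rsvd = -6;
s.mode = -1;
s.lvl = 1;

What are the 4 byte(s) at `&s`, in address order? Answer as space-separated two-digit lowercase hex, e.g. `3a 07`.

len (4b) val=-6 bits=0xa at bit 28: 0xa0000000
tag (14b) val=193 bits=0xc1 at bit 14: 0xa0304000
flags (5b) val=-2 bits=0x1e at bit 9: 0xa0307c00
rsvd (4b) val=-6 bits=0xa at bit 5: 0xa0307d40
mode (2b) val=-1 bits=0x3 at bit 3: 0xa0307d58
lvl (3b) val=1 bits=0x1 at bit 0: 0xa0307d59
word = 0xa0307d59 → big-endian bytes:
  [0]=0xa0  [1]=0x30  [2]=0x7d  [3]=0x59

a0 30 7d 59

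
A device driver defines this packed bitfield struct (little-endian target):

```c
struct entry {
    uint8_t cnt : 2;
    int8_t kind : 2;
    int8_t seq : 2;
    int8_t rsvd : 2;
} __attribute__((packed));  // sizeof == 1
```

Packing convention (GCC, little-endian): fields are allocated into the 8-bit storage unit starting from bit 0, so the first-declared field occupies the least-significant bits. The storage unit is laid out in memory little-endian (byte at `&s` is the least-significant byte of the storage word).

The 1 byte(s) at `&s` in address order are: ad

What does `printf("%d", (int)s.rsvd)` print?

[0]=0xad (little-endian) → word 0xad
cnt [0+:2] = (word>>0) & 0x3 = 1
kind [2+:2] = (word>>2) & 0x3 = 3
seq [4+:2] = (word>>4) & 0x3 = 2
rsvd [6+:2] = (word>>6) & 0x3 = 2  ←
rsvd signed 2b, MSB=1: 2 - 4 = -2

-2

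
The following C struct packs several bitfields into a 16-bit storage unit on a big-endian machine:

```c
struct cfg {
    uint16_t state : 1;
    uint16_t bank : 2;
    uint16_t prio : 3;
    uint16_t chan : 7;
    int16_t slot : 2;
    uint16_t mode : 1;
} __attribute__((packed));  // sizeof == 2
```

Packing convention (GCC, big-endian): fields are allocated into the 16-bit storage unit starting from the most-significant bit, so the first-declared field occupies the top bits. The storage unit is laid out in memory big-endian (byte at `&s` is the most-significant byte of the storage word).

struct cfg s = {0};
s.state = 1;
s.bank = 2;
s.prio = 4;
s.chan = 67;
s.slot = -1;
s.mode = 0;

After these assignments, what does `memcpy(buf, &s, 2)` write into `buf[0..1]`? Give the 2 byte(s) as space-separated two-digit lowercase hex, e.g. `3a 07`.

[15+:1] state=1 & 0x1 = 0x1; word=0x8000
[13+:2] bank=2 & 0x3 = 0x2; word=0xc000
[10+:3] prio=4 & 0x7 = 0x4; word=0xd000
[3+:7] chan=67 & 0x7f = 0x43; word=0xd218
[1+:2] slot=-1 & 0x3 = 0x3; word=0xd21e
[0+:1] mode=0 & 0x1 = 0x0; word=0xd21e
word = 0xd21e → big-endian bytes:
  [0]=0xd2  [1]=0x1e

d2 1e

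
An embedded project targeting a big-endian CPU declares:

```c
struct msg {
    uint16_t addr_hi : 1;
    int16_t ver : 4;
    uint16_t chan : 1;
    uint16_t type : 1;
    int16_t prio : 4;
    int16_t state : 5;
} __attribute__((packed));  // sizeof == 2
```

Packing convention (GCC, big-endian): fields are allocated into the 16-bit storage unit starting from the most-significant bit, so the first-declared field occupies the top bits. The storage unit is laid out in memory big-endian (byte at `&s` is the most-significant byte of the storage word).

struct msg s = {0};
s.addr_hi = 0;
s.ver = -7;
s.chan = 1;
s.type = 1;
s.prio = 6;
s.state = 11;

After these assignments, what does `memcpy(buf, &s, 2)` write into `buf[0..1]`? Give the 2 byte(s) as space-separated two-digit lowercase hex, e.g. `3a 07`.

addr_hi:1 = 0 → 0x0 << 15 → word 0x0000
ver:4 = -7 → 0x9 << 11 → word 0x4800
chan:1 = 1 → 0x1 << 10 → word 0x4c00
type:1 = 1 → 0x1 << 9 → word 0x4e00
prio:4 = 6 → 0x6 << 5 → word 0x4ec0
state:5 = 11 → 0xb << 0 → word 0x4ecb
word = 0x4ecb → big-endian bytes:
  [0]=0x4e  [1]=0xcb

4e cb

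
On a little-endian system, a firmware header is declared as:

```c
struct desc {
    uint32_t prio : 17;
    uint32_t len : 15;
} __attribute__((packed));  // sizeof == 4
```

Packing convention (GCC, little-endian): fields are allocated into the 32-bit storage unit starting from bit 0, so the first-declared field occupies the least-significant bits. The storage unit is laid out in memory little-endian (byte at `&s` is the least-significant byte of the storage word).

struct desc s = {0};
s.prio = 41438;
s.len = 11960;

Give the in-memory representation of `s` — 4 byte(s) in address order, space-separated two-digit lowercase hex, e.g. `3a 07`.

prio:17 = 41438 → 0xa1de << 0 → word 0x0000a1de
len:15 = 11960 → 0x2eb8 << 17 → word 0x5d70a1de
word = 0x5d70a1de → little-endian bytes:
  [0]=0xde  [1]=0xa1  [2]=0x70  [3]=0x5d

de a1 70 5d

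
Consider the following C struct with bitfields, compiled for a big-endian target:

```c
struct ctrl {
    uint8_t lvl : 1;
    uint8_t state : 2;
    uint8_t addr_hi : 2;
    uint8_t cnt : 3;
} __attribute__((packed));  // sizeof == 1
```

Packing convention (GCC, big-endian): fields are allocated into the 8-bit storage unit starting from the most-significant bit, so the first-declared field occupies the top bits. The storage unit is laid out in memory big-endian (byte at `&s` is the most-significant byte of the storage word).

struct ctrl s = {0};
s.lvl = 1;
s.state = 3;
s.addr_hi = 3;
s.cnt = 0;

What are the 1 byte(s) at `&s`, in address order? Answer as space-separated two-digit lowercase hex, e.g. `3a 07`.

[7+:1] lvl=1 & 0x1 = 0x1; word=0x80
[5+:2] state=3 & 0x3 = 0x3; word=0xe0
[3+:2] addr_hi=3 & 0x3 = 0x3; word=0xf8
[0+:3] cnt=0 & 0x7 = 0x0; word=0xf8
word = 0xf8 → big-endian bytes:
  [0]=0xf8

f8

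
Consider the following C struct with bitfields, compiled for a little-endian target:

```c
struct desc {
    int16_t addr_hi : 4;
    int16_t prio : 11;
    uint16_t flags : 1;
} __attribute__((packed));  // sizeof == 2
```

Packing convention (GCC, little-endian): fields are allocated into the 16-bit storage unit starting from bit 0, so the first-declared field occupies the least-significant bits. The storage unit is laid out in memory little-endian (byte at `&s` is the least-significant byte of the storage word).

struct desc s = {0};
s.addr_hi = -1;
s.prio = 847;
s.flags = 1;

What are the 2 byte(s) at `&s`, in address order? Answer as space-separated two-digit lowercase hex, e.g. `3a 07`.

ff b4

[0+:4] addr_hi=-1 & 0xf = 0xf; word=0x000f
[4+:11] prio=847 & 0x7ff = 0x34f; word=0x34ff
[15+:1] flags=1 & 0x1 = 0x1; word=0xb4ff
word = 0xb4ff → little-endian bytes:
  [0]=0xff  [1]=0xb4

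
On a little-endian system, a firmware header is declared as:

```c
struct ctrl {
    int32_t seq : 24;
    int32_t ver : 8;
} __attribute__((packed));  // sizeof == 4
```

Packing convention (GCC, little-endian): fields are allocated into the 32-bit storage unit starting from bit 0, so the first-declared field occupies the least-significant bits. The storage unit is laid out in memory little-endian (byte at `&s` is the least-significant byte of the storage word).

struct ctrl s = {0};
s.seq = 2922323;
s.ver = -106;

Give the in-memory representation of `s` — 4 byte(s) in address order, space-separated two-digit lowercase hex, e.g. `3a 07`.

53 97 2c 96

seq:24 = 2922323 → 0x2c9753 << 0 → word 0x002c9753
ver:8 = -106 → 0x96 << 24 → word 0x962c9753
word = 0x962c9753 → little-endian bytes:
  [0]=0x53  [1]=0x97  [2]=0x2c  [3]=0x96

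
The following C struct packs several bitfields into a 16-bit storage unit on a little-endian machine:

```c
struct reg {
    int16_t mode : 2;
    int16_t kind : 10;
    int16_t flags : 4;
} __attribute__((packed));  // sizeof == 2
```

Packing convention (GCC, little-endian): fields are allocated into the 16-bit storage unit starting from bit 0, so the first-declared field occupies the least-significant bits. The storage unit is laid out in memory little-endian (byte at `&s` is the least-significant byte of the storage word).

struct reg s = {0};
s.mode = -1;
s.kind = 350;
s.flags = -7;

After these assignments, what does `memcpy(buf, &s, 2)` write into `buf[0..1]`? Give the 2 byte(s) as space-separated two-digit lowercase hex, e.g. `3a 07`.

mode (2b) val=-1 bits=0x3 at bit 0: 0x0003
kind (10b) val=350 bits=0x15e at bit 2: 0x057b
flags (4b) val=-7 bits=0x9 at bit 12: 0x957b
word = 0x957b → little-endian bytes:
  [0]=0x7b  [1]=0x95

7b 95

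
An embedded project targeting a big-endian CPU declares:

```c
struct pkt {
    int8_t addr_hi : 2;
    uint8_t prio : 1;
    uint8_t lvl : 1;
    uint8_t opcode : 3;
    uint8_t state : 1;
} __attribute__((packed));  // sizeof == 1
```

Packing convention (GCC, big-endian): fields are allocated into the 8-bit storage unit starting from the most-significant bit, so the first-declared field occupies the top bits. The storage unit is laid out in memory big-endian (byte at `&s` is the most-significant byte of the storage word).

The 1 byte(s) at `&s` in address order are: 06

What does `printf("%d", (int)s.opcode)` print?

[0]=0x06 (big-endian) → word 0x06
addr_hi [6+:2] = (word>>6) & 0x3 = 0
prio [5+:1] = (word>>5) & 0x1 = 0
lvl [4+:1] = (word>>4) & 0x1 = 0
opcode [1+:3] = (word>>1) & 0x7 = 3  ←
state [0+:1] = (word>>0) & 0x1 = 0

3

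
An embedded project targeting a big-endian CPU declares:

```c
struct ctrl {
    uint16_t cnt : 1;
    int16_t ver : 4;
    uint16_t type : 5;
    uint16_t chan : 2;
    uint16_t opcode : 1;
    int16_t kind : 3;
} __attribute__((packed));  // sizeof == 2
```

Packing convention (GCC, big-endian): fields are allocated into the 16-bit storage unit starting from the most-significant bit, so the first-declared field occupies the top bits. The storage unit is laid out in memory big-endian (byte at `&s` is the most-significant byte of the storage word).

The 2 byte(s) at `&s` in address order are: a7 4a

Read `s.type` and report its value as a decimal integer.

[0]=0xa7 [1]=0x4a (big-endian) → word 0xa74a
cnt:1 @ bit 15 → (0xa74a>>15)&0x1 = 0x1
ver:4 @ bit 11 → (0xa74a>>11)&0xf = 0x4
type:5 @ bit 6 → (0xa74a>>6)&0x1f = 0x1d  ←
chan:2 @ bit 4 → (0xa74a>>4)&0x3 = 0x0
opcode:1 @ bit 3 → (0xa74a>>3)&0x1 = 0x1
kind:3 @ bit 0 → (0xa74a>>0)&0x7 = 0x2

29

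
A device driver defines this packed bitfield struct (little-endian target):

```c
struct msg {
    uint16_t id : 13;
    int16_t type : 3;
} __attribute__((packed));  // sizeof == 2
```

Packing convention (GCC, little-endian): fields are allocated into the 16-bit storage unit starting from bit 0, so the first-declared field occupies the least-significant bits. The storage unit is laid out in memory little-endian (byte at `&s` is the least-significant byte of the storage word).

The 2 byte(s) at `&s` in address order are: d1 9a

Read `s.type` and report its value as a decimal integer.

-4

[0]=0xd1 [1]=0x9a (little-endian) → word 0x9ad1
id [0+:13] = (word>>0) & 0x1fff = 6865
type [13+:3] = (word>>13) & 0x7 = 4  ←
type signed 3b, MSB=1: 4 - 8 = -4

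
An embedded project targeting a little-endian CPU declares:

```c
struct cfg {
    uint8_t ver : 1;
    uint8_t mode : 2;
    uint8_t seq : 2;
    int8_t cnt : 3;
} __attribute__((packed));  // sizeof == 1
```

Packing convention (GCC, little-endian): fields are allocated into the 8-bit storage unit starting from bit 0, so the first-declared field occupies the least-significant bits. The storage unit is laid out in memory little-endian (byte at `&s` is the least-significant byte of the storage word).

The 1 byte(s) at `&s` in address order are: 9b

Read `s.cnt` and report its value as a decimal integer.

-4

[0]=0x9b (little-endian) → word 0x9b
ver:1 @ bit 0 → (0x9b>>0)&0x1 = 0x1
mode:2 @ bit 1 → (0x9b>>1)&0x3 = 0x1
seq:2 @ bit 3 → (0x9b>>3)&0x3 = 0x3
cnt:3 @ bit 5 → (0x9b>>5)&0x7 = 0x4  ←
cnt signed 3b, MSB=1: 4 - 8 = -4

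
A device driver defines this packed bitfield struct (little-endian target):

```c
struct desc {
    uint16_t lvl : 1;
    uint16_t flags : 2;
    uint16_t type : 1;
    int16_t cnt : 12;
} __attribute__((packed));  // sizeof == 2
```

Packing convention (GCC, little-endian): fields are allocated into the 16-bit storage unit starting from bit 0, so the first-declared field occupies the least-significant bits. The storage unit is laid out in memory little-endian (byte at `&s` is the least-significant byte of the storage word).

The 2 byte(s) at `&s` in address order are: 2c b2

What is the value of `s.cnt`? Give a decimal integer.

[0]=0x2c [1]=0xb2 (little-endian) → word 0xb22c
lvl:1 @ bit 0 → (0xb22c>>0)&0x1 = 0x0
flags:2 @ bit 1 → (0xb22c>>1)&0x3 = 0x2
type:1 @ bit 3 → (0xb22c>>3)&0x1 = 0x1
cnt:12 @ bit 4 → (0xb22c>>4)&0xfff = 0xb22  ←
cnt signed 12b, MSB=1: 2850 - 4096 = -1246

-1246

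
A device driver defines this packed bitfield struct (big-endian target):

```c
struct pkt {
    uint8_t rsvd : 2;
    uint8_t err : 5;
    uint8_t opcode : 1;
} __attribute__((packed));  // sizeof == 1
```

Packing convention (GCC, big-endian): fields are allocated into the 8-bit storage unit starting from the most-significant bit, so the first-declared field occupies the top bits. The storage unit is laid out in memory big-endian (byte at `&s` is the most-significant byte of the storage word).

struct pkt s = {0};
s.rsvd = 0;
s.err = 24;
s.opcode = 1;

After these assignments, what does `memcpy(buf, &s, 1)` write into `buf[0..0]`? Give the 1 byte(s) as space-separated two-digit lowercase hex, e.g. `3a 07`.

31

[6+:2] rsvd=0 & 0x3 = 0x0; word=0x00
[1+:5] err=24 & 0x1f = 0x18; word=0x30
[0+:1] opcode=1 & 0x1 = 0x1; word=0x31
word = 0x31 → big-endian bytes:
  [0]=0x31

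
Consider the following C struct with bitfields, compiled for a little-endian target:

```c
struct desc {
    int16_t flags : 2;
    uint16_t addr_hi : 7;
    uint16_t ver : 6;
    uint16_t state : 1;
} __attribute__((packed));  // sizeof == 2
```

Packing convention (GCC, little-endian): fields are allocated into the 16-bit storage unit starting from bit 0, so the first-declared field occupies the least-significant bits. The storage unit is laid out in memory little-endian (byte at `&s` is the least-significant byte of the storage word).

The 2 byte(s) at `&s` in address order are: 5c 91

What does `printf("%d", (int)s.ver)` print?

8

[0]=0x5c [1]=0x91 (little-endian) → word 0x915c
flags:2 @ bit 0 → (0x915c>>0)&0x3 = 0x0
addr_hi:7 @ bit 2 → (0x915c>>2)&0x7f = 0x57
ver:6 @ bit 9 → (0x915c>>9)&0x3f = 0x8  ←
state:1 @ bit 15 → (0x915c>>15)&0x1 = 0x1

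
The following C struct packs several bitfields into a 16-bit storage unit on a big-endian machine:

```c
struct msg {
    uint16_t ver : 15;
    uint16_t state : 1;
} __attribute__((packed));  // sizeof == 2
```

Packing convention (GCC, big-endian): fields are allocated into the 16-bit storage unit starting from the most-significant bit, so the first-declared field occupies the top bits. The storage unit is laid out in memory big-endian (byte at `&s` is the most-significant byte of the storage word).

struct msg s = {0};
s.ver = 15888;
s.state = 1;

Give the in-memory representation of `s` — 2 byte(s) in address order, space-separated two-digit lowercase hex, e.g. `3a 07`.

7c 21

ver:15 = 15888 → 0x3e10 << 1 → word 0x7c20
state:1 = 1 → 0x1 << 0 → word 0x7c21
word = 0x7c21 → big-endian bytes:
  [0]=0x7c  [1]=0x21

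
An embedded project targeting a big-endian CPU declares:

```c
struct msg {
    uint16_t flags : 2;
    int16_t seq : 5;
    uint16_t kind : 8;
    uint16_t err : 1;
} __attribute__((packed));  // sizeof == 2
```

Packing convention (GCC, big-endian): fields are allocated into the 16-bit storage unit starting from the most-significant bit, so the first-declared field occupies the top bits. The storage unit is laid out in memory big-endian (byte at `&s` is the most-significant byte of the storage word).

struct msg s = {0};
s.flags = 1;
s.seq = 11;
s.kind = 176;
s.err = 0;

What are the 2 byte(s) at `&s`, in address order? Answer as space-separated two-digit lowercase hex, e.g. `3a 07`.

flags (2b) val=1 bits=0x1 at bit 14: 0x4000
seq (5b) val=11 bits=0xb at bit 9: 0x5600
kind (8b) val=176 bits=0xb0 at bit 1: 0x5760
err (1b) val=0 bits=0x0 at bit 0: 0x5760
word = 0x5760 → big-endian bytes:
  [0]=0x57  [1]=0x60

57 60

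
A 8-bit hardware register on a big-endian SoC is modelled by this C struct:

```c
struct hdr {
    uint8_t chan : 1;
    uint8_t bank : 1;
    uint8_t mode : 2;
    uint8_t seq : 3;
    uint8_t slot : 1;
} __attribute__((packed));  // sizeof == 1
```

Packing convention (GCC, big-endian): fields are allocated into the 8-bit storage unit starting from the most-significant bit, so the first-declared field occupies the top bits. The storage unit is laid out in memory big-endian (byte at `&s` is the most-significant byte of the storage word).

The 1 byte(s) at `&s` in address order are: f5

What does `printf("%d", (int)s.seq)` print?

[0]=0xf5 (big-endian) → word 0xf5
chan [7+:1] = (word>>7) & 0x1 = 1
bank [6+:1] = (word>>6) & 0x1 = 1
mode [4+:2] = (word>>4) & 0x3 = 3
seq [1+:3] = (word>>1) & 0x7 = 2  ←
slot [0+:1] = (word>>0) & 0x1 = 1

2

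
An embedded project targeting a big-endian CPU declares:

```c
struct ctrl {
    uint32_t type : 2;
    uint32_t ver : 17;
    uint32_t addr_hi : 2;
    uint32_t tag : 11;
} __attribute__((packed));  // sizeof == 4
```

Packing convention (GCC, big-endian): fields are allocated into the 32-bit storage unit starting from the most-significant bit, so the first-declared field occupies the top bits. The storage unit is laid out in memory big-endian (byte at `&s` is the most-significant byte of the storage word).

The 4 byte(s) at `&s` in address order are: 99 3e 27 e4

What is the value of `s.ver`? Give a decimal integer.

[0]=0x99 [1]=0x3e [2]=0x27 [3]=0xe4 (big-endian) → word 0x993e27e4
type [30+:2] = (word>>30) & 0x3 = 2
ver [13+:17] = (word>>13) & 0x1ffff = 51697  ←
addr_hi [11+:2] = (word>>11) & 0x3 = 0
tag [0+:11] = (word>>0) & 0x7ff = 2020

51697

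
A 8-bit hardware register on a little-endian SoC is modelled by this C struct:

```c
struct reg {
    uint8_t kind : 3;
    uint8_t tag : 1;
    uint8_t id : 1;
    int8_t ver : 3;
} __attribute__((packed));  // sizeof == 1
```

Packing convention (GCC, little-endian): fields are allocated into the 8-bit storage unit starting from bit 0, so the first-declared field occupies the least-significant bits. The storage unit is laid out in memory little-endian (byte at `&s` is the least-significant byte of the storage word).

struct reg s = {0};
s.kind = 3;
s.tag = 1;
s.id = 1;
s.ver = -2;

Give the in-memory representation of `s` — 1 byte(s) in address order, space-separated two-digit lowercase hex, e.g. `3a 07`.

[0+:3] kind=3 & 0x7 = 0x3; word=0x03
[3+:1] tag=1 & 0x1 = 0x1; word=0x0b
[4+:1] id=1 & 0x1 = 0x1; word=0x1b
[5+:3] ver=-2 & 0x7 = 0x6; word=0xdb
word = 0xdb → little-endian bytes:
  [0]=0xdb

db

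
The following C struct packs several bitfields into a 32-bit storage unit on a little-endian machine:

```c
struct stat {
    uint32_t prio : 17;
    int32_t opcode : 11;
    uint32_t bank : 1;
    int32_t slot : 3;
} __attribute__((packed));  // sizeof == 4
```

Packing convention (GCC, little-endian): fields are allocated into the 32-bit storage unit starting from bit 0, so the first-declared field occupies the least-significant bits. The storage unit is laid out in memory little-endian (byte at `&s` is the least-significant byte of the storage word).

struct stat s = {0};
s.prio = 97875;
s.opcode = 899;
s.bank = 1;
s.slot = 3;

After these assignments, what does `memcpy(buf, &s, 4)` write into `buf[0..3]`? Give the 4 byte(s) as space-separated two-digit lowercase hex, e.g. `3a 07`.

prio (17b) val=97875 bits=0x17e53 at bit 0: 0x00017e53
opcode (11b) val=899 bits=0x383 at bit 17: 0x07077e53
bank (1b) val=1 bits=0x1 at bit 28: 0x17077e53
slot (3b) val=3 bits=0x3 at bit 29: 0x77077e53
word = 0x77077e53 → little-endian bytes:
  [0]=0x53  [1]=0x7e  [2]=0x07  [3]=0x77

53 7e 07 77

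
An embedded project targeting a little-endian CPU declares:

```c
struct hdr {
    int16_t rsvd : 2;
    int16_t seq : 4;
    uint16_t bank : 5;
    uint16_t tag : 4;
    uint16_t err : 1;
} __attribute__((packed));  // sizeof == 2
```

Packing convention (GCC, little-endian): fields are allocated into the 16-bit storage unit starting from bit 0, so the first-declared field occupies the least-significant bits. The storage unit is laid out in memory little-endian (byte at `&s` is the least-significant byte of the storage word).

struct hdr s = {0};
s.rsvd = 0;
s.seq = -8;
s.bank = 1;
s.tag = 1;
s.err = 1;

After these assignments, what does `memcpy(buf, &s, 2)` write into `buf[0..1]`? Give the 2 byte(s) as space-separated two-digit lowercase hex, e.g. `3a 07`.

rsvd (2b) val=0 bits=0x0 at bit 0: 0x0000
seq (4b) val=-8 bits=0x8 at bit 2: 0x0020
bank (5b) val=1 bits=0x1 at bit 6: 0x0060
tag (4b) val=1 bits=0x1 at bit 11: 0x0860
err (1b) val=1 bits=0x1 at bit 15: 0x8860
word = 0x8860 → little-endian bytes:
  [0]=0x60  [1]=0x88

60 88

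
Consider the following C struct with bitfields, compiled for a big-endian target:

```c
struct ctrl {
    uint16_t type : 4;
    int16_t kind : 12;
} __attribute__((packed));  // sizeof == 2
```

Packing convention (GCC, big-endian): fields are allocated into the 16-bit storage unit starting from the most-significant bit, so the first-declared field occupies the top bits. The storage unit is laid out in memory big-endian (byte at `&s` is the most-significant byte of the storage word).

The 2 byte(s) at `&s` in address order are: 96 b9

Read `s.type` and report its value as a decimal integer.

9

[0]=0x96 [1]=0xb9 (big-endian) → word 0x96b9
type [12+:4] = (word>>12) & 0xf = 9  ←
kind [0+:12] = (word>>0) & 0xfff = 1721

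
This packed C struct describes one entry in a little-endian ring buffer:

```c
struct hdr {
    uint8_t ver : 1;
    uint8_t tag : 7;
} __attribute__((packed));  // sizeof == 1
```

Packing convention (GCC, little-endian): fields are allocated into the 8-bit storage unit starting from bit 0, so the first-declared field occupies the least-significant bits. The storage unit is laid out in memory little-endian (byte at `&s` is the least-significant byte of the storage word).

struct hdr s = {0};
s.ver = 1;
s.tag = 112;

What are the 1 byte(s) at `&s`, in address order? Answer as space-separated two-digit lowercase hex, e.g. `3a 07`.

e1

[0+:1] ver=1 & 0x1 = 0x1; word=0x01
[1+:7] tag=112 & 0x7f = 0x70; word=0xe1
word = 0xe1 → little-endian bytes:
  [0]=0xe1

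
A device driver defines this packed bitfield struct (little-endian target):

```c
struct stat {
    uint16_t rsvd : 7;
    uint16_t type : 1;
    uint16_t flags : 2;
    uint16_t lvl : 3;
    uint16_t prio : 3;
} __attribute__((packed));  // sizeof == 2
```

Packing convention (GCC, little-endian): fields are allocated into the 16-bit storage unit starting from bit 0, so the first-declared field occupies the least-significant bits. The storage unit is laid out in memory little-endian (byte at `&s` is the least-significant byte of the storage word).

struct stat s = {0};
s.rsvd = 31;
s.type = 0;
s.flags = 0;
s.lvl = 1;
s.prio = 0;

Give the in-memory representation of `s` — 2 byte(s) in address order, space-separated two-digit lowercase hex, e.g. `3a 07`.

1f 04

[0+:7] rsvd=31 & 0x7f = 0x1f; word=0x001f
[7+:1] type=0 & 0x1 = 0x0; word=0x001f
[8+:2] flags=0 & 0x3 = 0x0; word=0x001f
[10+:3] lvl=1 & 0x7 = 0x1; word=0x041f
[13+:3] prio=0 & 0x7 = 0x0; word=0x041f
word = 0x041f → little-endian bytes:
  [0]=0x1f  [1]=0x04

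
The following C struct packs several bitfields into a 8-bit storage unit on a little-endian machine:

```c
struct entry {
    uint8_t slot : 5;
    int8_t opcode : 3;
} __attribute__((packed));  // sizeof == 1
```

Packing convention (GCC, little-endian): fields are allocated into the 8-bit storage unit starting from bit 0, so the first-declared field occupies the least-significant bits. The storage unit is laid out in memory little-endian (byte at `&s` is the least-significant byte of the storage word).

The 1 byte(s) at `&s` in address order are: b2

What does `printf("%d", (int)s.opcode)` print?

-3

[0]=0xb2 (little-endian) → word 0xb2
slot:5 @ bit 0 → (0xb2>>0)&0x1f = 0x12
opcode:3 @ bit 5 → (0xb2>>5)&0x7 = 0x5  ←
opcode signed 3b, MSB=1: 5 - 8 = -3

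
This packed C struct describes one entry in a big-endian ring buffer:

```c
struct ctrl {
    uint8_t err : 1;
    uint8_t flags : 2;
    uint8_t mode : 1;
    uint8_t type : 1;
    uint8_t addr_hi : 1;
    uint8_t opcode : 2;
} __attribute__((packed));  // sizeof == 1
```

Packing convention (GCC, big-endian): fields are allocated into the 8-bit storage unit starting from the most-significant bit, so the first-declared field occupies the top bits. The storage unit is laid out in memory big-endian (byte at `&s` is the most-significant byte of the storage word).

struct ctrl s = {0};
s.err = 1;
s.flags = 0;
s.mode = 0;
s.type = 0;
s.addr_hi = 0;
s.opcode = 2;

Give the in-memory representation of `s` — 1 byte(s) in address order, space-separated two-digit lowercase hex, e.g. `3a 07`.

err (1b) val=1 bits=0x1 at bit 7: 0x80
flags (2b) val=0 bits=0x0 at bit 5: 0x80
mode (1b) val=0 bits=0x0 at bit 4: 0x80
type (1b) val=0 bits=0x0 at bit 3: 0x80
addr_hi (1b) val=0 bits=0x0 at bit 2: 0x80
opcode (2b) val=2 bits=0x2 at bit 0: 0x82
word = 0x82 → big-endian bytes:
  [0]=0x82

82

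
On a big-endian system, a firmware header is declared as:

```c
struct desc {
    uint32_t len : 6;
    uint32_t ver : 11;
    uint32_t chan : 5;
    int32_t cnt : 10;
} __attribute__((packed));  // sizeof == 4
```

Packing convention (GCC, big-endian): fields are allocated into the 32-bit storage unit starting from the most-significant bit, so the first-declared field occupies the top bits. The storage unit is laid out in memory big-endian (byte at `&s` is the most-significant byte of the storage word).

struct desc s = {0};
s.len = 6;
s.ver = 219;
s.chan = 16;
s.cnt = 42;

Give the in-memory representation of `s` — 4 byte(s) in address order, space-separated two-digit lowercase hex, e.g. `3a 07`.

len:6 = 6 → 0x6 << 26 → word 0x18000000
ver:11 = 219 → 0xdb << 15 → word 0x186d8000
chan:5 = 16 → 0x10 << 10 → word 0x186dc000
cnt:10 = 42 → 0x2a << 0 → word 0x186dc02a
word = 0x186dc02a → big-endian bytes:
  [0]=0x18  [1]=0x6d  [2]=0xc0  [3]=0x2a

18 6d c0 2a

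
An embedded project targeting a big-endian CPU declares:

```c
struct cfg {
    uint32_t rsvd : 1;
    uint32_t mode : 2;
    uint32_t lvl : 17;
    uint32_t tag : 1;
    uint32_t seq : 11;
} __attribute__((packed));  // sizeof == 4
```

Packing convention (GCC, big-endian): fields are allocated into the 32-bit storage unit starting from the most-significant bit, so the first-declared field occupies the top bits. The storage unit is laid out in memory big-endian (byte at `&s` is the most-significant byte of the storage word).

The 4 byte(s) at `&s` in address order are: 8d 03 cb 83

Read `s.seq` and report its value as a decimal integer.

[0]=0x8d [1]=0x03 [2]=0xcb [3]=0x83 (big-endian) → word 0x8d03cb83
rsvd:1 @ bit 31 → (0x8d03cb83>>31)&0x1 = 0x1
mode:2 @ bit 29 → (0x8d03cb83>>29)&0x3 = 0x0
lvl:17 @ bit 12 → (0x8d03cb83>>12)&0x1ffff = 0xd03c
tag:1 @ bit 11 → (0x8d03cb83>>11)&0x1 = 0x1
seq:11 @ bit 0 → (0x8d03cb83>>0)&0x7ff = 0x383  ←

899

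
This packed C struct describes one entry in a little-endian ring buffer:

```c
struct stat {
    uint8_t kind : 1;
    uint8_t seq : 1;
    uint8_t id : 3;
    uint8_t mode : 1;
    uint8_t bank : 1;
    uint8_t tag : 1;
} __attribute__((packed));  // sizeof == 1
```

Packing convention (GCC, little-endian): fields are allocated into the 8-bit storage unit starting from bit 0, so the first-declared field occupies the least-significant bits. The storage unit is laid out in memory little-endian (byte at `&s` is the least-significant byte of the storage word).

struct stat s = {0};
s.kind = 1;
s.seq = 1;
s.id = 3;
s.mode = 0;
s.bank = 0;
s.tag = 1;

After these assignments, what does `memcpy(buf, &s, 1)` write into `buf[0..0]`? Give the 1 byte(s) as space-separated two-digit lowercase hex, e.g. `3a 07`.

8f

[0+:1] kind=1 & 0x1 = 0x1; word=0x01
[1+:1] seq=1 & 0x1 = 0x1; word=0x03
[2+:3] id=3 & 0x7 = 0x3; word=0x0f
[5+:1] mode=0 & 0x1 = 0x0; word=0x0f
[6+:1] bank=0 & 0x1 = 0x0; word=0x0f
[7+:1] tag=1 & 0x1 = 0x1; word=0x8f
word = 0x8f → little-endian bytes:
  [0]=0x8f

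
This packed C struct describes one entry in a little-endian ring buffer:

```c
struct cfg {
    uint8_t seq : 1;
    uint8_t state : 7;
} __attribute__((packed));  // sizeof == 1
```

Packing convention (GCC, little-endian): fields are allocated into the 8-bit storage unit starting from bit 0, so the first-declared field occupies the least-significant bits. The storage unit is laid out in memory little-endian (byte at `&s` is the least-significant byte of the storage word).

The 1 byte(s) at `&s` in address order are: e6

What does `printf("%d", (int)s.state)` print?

[0]=0xe6 (little-endian) → word 0xe6
seq:1 @ bit 0 → (0xe6>>0)&0x1 = 0x0
state:7 @ bit 1 → (0xe6>>1)&0x7f = 0x73  ←

115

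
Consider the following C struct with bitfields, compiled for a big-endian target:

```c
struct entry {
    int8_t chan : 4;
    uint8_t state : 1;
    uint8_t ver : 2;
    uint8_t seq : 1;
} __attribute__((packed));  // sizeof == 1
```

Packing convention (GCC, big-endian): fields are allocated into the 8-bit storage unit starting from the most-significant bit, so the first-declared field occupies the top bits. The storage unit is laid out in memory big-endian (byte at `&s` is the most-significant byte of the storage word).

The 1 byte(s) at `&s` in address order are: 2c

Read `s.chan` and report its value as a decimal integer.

2

[0]=0x2c (big-endian) → word 0x2c
chan [4+:4] = (word>>4) & 0xf = 2  ←
state [3+:1] = (word>>3) & 0x1 = 1
ver [1+:2] = (word>>1) & 0x3 = 2
seq [0+:1] = (word>>0) & 0x1 = 0
chan signed 4b, MSB=0: value = 2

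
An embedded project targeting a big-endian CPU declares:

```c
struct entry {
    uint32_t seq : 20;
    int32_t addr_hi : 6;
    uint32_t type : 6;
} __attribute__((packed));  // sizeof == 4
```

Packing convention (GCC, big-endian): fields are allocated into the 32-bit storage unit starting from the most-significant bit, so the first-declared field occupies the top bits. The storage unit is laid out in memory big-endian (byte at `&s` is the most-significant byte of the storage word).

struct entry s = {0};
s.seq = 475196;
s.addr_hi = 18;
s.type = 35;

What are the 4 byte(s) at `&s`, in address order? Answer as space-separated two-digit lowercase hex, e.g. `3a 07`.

74 03 c4 a3

seq:20 = 475196 → 0x7403c << 12 → word 0x7403c000
addr_hi:6 = 18 → 0x12 << 6 → word 0x7403c480
type:6 = 35 → 0x23 << 0 → word 0x7403c4a3
word = 0x7403c4a3 → big-endian bytes:
  [0]=0x74  [1]=0x03  [2]=0xc4  [3]=0xa3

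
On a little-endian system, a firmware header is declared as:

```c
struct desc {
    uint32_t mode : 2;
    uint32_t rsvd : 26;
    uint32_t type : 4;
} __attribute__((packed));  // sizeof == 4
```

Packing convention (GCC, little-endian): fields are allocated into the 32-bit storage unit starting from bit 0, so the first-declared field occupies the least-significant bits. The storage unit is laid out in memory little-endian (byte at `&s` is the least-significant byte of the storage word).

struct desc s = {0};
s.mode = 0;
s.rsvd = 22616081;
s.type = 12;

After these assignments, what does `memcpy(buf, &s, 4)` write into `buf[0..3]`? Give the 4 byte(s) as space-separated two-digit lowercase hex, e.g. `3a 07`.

44 60 64 c5

[0+:2] mode=0 & 0x3 = 0x0; word=0x00000000
[2+:26] rsvd=22616081 & 0x3ffffff = 0x1591811; word=0x05646044
[28+:4] type=12 & 0xf = 0xc; word=0xc5646044
word = 0xc5646044 → little-endian bytes:
  [0]=0x44  [1]=0x60  [2]=0x64  [3]=0xc5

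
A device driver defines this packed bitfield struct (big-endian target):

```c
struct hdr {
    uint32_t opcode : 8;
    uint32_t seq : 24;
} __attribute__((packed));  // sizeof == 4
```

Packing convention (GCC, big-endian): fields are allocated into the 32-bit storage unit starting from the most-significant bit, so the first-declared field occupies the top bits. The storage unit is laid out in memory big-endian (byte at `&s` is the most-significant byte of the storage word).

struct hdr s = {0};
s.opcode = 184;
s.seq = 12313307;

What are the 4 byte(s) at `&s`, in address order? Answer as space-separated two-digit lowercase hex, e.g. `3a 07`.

b8 bb e2 db

[24+:8] opcode=184 & 0xff = 0xb8; word=0xb8000000
[0+:24] seq=12313307 & 0xffffff = 0xbbe2db; word=0xb8bbe2db
word = 0xb8bbe2db → big-endian bytes:
  [0]=0xb8  [1]=0xbb  [2]=0xe2  [3]=0xdb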